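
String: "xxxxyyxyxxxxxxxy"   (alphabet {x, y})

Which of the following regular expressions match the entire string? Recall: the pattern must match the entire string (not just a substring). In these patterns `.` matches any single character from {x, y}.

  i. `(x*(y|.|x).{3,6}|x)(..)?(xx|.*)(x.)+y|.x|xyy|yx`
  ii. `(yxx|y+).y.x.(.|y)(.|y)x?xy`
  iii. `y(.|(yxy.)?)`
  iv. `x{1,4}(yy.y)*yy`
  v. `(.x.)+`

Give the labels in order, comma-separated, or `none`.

i

i → match
ii → no match
iii → no match — must start with "y"
iv → no match — must end with "yy"
v → no match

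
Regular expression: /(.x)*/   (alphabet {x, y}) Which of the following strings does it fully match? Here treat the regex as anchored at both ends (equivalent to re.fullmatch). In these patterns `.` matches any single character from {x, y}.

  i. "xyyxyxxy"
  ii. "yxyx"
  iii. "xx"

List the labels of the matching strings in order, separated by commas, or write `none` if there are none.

i → no match
ii → match
iii → match

ii, iii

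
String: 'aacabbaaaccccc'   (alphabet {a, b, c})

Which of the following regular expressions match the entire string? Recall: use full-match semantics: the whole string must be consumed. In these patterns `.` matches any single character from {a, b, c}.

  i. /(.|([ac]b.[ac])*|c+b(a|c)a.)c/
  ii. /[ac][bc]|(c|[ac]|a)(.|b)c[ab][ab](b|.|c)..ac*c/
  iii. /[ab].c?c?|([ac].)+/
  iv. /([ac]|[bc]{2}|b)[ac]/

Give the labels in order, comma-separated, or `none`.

ii

i → no match
ii → match
iii → no match
iv → no match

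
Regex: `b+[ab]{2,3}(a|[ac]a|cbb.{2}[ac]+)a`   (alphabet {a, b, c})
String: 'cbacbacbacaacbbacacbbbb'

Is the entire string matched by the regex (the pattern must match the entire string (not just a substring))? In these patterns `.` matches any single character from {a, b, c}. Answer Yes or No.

Every match must start with 'b', but 'cbacbacbacaacbbacacbbbb' does not.

No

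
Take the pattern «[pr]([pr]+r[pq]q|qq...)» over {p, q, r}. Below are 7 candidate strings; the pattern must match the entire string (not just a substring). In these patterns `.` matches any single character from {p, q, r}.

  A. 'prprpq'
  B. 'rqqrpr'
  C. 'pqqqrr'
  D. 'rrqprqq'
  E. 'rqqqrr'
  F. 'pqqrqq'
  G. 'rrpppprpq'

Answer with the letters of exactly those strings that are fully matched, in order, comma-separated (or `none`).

A → match
B → match
C → match
D → no match
E → match
F → match
G → match

A, B, C, E, F, G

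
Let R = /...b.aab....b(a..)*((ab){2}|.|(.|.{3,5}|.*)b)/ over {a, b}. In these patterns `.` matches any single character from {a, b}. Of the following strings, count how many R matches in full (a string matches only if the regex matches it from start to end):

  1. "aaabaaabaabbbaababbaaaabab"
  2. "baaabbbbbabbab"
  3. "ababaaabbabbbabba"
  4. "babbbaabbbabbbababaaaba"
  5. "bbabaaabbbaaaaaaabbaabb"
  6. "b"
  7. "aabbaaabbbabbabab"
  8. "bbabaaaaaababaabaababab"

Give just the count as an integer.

3

1 → match
2 → no match
3 → match
4 → no match
5 → no match
6 → no match
7 → match
8 → no match
Total matched: 3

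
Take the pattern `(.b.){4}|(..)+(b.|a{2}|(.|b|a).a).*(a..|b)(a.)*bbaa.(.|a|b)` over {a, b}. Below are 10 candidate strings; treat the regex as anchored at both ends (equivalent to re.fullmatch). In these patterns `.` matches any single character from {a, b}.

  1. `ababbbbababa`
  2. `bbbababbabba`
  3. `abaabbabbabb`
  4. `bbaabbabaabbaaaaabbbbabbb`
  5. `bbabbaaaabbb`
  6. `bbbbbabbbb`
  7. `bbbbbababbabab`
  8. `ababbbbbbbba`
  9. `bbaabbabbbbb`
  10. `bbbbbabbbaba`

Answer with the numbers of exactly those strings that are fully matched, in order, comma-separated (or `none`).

1. `ababbbbababa` → no match
2. `bbbababbabba` → match
3. `abaabbabbabb` → match
4 → no match
5. `bbabbaaaabbb` → no match
6. `bbbbbabbbb` → no match
7 → no match
8. `ababbbbbbbba` → match
9. `bbaabbabbbbb` → match
10. `bbbbbabbbaba` → match

2, 3, 8, 9, 10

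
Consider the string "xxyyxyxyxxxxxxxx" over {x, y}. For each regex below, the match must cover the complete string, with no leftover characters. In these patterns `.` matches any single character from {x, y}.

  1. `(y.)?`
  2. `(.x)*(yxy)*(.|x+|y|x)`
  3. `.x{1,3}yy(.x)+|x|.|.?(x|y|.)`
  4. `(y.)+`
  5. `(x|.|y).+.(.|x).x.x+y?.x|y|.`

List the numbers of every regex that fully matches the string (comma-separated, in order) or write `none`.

5

1 → no match
2 → no match
3 → no match
4 → no match — must start with "y"
5 → match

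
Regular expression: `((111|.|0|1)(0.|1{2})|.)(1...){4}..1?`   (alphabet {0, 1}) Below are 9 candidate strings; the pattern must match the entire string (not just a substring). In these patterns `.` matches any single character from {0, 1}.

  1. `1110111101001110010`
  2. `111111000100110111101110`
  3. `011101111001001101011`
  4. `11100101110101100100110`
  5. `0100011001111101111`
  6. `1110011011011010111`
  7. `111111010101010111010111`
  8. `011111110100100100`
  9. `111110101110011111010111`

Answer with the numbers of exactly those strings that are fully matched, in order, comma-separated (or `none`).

1 → match
2 → no match
3 → match
4 → match
5 → match
6 → no match
7 → match
8 → no match
9 → no match

1, 3, 4, 5, 7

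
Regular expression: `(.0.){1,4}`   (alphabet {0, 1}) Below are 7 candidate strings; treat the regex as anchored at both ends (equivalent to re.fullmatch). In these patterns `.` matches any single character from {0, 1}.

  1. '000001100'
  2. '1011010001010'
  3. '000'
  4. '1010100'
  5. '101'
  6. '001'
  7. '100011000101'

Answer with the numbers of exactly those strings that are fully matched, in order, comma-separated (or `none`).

1, 3, 5, 6

1. '000001100' → match
2 → no match
3. '000' → match
4. '1010100' → no match
5. '101' → match
6. '001' → match
7. '100011000101' → no match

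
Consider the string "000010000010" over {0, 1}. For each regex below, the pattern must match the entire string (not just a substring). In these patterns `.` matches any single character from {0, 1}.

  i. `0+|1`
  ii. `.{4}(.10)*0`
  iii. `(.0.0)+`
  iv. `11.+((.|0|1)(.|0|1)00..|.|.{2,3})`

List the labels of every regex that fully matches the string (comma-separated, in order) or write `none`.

iii

i → no match
ii → no match
iii → match
iv → no match — must start with "11"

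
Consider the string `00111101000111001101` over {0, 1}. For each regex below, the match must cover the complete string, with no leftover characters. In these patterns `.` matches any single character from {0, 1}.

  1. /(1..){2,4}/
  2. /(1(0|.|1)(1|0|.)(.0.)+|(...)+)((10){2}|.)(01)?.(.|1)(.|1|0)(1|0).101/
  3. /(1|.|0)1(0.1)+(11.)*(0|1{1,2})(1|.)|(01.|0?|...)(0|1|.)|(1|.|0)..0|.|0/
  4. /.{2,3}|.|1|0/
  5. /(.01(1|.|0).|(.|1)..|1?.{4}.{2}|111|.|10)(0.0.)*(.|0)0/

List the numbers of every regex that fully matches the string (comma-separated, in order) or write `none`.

1 → no match — must start with `1`
2 → match
3 → no match
4 → no match
5 → no match — must end with `0`

2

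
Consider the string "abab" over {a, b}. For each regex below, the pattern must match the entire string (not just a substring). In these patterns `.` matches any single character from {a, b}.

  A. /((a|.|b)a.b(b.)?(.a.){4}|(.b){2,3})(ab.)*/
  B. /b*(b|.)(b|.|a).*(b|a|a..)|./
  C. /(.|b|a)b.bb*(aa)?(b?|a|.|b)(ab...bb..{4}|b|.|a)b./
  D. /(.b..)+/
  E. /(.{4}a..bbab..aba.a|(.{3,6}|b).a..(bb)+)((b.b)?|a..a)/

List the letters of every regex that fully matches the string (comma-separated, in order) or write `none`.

A → match
B → match
C → no match
D → match
E → no match

A, B, D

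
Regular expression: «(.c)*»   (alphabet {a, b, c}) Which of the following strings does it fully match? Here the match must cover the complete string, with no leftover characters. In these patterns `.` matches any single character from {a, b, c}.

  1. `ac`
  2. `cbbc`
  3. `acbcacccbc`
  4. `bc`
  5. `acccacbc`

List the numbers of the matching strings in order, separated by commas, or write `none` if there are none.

1 → match
2 → no match
3 → match
4 → match
5 → match

1, 3, 4, 5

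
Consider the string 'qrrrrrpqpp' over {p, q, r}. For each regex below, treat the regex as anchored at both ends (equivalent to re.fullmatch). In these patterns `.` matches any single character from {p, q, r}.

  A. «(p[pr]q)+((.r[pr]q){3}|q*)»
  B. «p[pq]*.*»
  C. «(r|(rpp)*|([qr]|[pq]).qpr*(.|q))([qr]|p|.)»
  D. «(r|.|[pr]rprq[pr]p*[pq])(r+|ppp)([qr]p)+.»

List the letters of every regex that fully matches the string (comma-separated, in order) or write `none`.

A → no match — must start with 'p'
B → no match — must start with 'p'
C → no match
D → match

D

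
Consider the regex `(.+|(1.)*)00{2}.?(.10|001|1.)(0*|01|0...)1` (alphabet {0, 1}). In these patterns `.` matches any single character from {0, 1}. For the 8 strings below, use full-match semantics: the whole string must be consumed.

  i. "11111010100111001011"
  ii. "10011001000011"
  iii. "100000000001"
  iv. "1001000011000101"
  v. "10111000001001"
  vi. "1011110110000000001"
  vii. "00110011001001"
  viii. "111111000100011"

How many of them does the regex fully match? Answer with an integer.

2

i → no match
ii → no match
iii → no match
iv → match
v → match
vi → no match
vii → no match
viii → no match
Total matched: 2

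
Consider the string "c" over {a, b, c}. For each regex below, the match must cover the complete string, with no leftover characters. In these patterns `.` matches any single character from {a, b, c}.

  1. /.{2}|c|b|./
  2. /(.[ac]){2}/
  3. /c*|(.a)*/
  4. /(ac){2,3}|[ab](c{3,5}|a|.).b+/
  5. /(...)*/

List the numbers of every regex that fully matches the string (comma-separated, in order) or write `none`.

1 → match
2 → no match
3 → match
4 → no match
5 → no match

1, 3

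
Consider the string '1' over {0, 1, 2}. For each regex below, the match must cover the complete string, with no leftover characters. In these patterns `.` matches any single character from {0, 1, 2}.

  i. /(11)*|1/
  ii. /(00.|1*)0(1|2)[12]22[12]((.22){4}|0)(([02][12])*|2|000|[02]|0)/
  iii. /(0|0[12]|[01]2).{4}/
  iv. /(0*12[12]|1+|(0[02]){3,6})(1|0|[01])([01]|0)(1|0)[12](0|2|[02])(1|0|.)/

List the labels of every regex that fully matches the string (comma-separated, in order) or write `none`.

i → match
ii → no match
iii → no match
iv → no match

i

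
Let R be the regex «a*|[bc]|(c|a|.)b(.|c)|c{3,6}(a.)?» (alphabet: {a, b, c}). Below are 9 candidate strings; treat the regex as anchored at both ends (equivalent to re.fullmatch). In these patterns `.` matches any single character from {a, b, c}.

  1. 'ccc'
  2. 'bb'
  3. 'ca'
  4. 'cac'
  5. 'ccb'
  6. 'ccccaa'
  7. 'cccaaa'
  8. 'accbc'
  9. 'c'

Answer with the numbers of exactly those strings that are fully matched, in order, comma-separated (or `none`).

1, 6, 9

1 → match
2 → no match
3 → no match
4 → no match
5 → no match
6 → match
7 → no match
8 → no match
9 → match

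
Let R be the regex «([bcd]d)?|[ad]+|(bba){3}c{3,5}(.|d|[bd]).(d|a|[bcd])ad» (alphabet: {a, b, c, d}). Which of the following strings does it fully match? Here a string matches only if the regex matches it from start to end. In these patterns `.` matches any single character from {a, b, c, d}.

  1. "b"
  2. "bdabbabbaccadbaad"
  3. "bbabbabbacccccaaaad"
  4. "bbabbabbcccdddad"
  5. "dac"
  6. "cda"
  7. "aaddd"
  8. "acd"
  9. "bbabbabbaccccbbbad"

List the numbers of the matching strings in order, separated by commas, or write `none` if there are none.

1 → no match
2 → no match
3 → match
4 → no match
5 → no match
6 → no match
7 → match
8 → no match
9 → match

3, 7, 9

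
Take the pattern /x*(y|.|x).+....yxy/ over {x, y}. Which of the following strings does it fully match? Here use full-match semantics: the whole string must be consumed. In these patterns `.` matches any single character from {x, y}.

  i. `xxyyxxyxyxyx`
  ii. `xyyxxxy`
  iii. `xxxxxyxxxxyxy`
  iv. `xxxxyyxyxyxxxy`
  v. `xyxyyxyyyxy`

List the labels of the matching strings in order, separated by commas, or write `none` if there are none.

iii, v

i → no match — must end with `yxy`
ii → no match — must end with `yxy`
iii → match
iv → no match — must end with `yxy`
v → match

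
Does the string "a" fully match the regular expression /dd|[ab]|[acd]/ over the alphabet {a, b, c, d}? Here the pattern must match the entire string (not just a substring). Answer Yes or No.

Yes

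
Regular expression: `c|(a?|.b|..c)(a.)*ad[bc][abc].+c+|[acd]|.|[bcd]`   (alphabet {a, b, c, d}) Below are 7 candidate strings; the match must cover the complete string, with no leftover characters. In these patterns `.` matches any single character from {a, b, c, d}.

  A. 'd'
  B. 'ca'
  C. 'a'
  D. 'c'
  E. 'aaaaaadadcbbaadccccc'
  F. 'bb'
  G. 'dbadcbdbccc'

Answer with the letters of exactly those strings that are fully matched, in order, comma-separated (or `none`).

A, C, D, E, G

A → match
B → no match
C → match
D → match
E → match
F → no match
G → match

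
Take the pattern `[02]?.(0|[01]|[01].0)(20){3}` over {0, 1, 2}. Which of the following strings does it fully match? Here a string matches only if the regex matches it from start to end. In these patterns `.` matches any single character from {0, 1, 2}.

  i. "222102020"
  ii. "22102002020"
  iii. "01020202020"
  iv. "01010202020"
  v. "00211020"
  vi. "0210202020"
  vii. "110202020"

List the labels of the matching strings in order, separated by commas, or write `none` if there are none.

iii, iv

i. "222102020" → no match
ii. "22102002020" → no match
iii. "01020202020" → match
iv. "01010202020" → match
v. "00211020" → no match
vi. "0210202020" → no match
vii. "110202020" → no match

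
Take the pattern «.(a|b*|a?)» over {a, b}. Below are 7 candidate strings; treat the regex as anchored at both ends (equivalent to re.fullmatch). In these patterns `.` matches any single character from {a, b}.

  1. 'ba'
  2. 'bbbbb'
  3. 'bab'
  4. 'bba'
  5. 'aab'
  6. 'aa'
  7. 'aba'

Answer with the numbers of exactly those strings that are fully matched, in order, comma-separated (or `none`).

1 → match
2 → match
3 → no match
4 → no match
5 → no match
6 → match
7 → no match

1, 2, 6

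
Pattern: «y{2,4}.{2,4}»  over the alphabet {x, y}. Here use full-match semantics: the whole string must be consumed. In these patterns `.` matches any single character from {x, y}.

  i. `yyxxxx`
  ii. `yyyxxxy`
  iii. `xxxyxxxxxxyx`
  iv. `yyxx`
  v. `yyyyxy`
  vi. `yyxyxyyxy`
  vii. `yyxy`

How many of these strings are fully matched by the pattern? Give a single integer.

5

i → match
ii → match
iii → no match — must start with `y`
iv → match
v → match
vi → no match
vii → match
Total matched: 5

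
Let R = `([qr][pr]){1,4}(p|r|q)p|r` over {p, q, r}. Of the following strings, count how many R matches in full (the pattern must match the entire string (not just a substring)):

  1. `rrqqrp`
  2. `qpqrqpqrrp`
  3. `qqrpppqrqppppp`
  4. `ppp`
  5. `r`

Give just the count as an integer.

1 → no match
2 → match
3 → no match
4 → no match
5 → match
Total matched: 2

2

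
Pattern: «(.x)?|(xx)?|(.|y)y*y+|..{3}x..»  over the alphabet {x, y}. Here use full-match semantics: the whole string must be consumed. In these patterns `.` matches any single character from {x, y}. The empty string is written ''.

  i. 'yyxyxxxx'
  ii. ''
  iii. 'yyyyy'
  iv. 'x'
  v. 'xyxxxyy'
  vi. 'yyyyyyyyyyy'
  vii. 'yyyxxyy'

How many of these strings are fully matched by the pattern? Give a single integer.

i. 'yyxyxxxx' → no match
ii. '' → match
iii. 'yyyyy' → match
iv. 'x' → no match
v. 'xyxxxyy' → match
vi. 'yyyyyyyyyyy' → match
vii. 'yyyxxyy' → match
Total matched: 5

5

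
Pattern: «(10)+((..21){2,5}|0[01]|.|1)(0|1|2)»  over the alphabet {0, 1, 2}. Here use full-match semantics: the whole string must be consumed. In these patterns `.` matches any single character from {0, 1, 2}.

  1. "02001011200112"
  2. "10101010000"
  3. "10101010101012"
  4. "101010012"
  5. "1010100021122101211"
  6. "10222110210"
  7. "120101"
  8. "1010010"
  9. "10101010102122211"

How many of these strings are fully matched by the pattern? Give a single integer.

7

1 → no match — must start with "10"
2 → match
3 → match
4 → match
5 → match
6 → match
7 → no match — must start with "10"
8 → match
9 → match
Total matched: 7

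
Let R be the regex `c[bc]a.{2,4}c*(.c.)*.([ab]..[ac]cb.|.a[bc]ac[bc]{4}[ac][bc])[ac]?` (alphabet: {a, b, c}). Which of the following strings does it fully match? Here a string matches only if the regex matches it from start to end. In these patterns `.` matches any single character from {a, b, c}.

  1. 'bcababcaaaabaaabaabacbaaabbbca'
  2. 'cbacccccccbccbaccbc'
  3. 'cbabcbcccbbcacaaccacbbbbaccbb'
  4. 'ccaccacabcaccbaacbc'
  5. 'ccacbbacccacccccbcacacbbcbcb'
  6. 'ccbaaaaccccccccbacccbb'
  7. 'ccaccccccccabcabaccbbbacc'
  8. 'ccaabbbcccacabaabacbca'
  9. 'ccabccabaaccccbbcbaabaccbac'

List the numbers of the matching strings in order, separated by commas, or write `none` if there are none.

5, 7, 8

1 → no match — must start with 'c'
2 → no match
3 → no match
4 → no match
5 → match
6 → no match
7 → match
8 → match
9 → no match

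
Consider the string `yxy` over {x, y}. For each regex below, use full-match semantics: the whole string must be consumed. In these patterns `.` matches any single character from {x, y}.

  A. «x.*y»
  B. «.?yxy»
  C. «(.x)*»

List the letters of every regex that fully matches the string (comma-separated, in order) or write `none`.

A → no match — must start with `x`
B → match
C → no match

B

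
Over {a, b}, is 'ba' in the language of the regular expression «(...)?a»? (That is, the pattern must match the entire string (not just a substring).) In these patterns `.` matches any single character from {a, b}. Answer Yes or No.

No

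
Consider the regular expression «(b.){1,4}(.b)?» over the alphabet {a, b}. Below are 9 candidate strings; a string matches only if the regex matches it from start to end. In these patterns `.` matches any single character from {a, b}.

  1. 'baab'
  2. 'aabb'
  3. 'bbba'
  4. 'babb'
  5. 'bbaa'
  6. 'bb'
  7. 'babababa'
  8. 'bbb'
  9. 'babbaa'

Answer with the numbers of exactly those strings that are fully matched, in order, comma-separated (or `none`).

1, 3, 4, 6, 7

1 → match
2 → no match — must start with 'b'
3 → match
4 → match
5 → no match
6 → match
7 → match
8 → no match
9 → no match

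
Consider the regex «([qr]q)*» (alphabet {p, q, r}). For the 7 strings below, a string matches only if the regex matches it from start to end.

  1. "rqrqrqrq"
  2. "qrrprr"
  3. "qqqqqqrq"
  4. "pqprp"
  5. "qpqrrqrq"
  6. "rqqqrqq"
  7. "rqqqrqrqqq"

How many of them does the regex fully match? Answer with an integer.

1. "rqrqrqrq" → match
2. "qrrprr" → no match
3. "qqqqqqrq" → match
4. "pqprp" → no match
5. "qpqrrqrq" → no match
6. "rqqqrqq" → no match
7. "rqqqrqrqqq" → match
Total matched: 3

3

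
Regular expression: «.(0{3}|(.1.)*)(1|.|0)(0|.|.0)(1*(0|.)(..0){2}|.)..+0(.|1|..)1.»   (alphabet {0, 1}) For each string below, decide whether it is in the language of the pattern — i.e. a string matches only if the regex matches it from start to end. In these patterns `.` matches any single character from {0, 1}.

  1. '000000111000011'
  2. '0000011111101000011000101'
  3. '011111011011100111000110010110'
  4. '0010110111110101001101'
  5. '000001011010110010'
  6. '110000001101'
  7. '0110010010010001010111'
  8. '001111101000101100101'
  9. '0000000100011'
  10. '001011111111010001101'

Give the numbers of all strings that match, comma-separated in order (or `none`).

1, 3, 5, 7, 9

1 → match
2 → no match
3 → match
4 → no match
5 → match
6 → no match
7 → match
8 → no match
9 → match
10 → no match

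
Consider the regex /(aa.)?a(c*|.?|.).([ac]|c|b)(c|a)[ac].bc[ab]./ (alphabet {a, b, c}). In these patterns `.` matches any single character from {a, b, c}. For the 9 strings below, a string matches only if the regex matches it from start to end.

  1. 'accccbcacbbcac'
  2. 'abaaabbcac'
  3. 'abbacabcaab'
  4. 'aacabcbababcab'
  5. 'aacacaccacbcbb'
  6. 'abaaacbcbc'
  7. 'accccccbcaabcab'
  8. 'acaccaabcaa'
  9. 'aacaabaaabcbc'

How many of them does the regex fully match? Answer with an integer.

1 → match
2 → match
3 → no match
4 → no match
5 → match
6 → match
7 → match
8 → match
9 → match
Total matched: 7

7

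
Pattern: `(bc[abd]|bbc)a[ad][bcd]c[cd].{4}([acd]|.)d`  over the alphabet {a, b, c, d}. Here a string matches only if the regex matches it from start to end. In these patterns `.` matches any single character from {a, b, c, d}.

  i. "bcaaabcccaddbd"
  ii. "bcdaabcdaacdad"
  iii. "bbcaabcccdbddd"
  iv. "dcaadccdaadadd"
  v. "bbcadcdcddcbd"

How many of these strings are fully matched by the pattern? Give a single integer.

i → match
ii → match
iii → match
iv → no match
v → no match
Total matched: 3

3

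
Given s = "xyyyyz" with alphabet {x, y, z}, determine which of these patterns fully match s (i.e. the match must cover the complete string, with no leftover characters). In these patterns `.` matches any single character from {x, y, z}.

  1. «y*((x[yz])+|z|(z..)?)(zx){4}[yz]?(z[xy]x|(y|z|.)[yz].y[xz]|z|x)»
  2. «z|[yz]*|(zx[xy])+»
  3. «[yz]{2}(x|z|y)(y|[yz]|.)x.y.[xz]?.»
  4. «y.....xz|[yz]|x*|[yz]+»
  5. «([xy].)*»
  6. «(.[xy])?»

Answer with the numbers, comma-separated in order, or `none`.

1 → no match
2 → no match
3 → no match
4 → no match
5 → match
6 → no match

5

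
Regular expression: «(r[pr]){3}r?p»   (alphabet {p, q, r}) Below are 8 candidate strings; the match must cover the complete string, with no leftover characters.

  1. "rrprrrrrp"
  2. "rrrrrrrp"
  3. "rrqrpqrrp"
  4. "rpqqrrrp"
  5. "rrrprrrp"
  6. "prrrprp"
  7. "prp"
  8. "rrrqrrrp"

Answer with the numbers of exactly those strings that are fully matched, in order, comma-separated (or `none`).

1 → no match
2 → match
3 → no match
4 → no match
5 → match
6 → no match — must start with "r"
7 → no match — must start with "r"
8 → no match

2, 5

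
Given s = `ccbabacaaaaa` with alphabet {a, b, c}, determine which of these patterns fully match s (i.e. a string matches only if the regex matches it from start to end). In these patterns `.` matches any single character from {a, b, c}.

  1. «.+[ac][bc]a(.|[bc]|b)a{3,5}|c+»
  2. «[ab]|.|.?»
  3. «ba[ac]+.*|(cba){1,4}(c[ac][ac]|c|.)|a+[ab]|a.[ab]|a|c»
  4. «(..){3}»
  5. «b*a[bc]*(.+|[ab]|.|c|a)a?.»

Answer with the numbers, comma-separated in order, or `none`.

1 → match
2 → no match
3 → no match
4 → no match
5 → no match

1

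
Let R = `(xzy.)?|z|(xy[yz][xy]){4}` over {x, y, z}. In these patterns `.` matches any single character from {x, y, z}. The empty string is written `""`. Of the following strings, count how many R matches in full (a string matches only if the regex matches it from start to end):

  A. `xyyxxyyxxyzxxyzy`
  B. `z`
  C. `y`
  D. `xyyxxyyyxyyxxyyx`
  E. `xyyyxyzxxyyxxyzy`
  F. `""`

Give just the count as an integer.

5

A → match
B → match
C → no match
D → match
E → match
F → match
Total matched: 5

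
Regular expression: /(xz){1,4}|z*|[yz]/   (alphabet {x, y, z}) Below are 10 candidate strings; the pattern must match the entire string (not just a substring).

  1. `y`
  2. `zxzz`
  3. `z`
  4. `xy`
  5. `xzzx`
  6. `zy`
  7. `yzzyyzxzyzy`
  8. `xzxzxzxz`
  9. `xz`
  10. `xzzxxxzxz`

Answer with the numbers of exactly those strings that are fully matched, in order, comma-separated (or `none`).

1 → match
2 → no match
3 → match
4 → no match
5 → no match
6 → no match
7 → no match
8 → match
9 → match
10 → no match

1, 3, 8, 9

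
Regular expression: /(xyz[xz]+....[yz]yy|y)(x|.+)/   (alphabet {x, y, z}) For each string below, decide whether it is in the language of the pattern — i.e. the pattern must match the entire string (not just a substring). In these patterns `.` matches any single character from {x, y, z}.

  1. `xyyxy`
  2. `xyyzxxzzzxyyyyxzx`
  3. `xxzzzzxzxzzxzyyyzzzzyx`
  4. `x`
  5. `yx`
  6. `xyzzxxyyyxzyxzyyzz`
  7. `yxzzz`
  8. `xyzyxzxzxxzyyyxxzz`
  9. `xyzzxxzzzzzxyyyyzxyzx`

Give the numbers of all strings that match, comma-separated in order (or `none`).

5, 7, 9

1 → no match
2 → no match
3 → no match
4 → no match
5 → match
6 → no match
7 → match
8 → no match
9 → match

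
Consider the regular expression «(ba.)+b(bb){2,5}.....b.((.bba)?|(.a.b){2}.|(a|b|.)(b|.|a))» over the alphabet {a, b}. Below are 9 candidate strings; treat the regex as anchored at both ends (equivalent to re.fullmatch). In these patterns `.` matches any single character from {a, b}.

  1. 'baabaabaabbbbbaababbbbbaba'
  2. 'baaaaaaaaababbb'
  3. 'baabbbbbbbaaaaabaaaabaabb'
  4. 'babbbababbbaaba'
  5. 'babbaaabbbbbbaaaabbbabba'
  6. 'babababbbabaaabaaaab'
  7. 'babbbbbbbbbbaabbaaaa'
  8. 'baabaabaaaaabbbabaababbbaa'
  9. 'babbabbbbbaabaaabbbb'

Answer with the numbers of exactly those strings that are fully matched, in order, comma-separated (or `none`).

1 → no match
2 → no match
3 → no match
4 → no match
5 → no match
6 → no match
7 → no match
8 → no match
9 → no match

none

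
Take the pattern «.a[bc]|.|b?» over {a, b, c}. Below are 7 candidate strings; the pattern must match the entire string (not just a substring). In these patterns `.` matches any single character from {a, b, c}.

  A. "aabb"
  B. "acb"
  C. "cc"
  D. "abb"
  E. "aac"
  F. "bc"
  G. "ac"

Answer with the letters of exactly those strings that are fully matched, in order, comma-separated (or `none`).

A. "aabb" → no match
B. "acb" → no match
C. "cc" → no match
D. "abb" → no match
E. "aac" → match
F. "bc" → no match
G. "ac" → no match

E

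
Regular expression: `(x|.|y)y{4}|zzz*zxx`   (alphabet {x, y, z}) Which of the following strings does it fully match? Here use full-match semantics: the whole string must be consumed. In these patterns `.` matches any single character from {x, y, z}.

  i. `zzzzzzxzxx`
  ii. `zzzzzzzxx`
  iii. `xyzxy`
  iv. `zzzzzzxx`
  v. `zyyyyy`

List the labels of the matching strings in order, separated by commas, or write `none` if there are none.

i → no match
ii → match
iii → no match
iv → match
v → no match

ii, iv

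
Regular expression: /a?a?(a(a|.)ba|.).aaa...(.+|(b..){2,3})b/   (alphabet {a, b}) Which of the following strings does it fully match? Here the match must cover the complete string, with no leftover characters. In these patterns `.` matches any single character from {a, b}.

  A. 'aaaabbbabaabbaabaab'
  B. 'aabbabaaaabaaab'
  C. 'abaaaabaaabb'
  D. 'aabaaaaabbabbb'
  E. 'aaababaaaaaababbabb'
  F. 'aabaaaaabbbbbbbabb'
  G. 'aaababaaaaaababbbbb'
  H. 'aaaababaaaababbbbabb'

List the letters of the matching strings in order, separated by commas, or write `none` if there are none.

A → no match
B → match
C → match
D → match
E → match
F → match
G → match
H → match

B, C, D, E, F, G, H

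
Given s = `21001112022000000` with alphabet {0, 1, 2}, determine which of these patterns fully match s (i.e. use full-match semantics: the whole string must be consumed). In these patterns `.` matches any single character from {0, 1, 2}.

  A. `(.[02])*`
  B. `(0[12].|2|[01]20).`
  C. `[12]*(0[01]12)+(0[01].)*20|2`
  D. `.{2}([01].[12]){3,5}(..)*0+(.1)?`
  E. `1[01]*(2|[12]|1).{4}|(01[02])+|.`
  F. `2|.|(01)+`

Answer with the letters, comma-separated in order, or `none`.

D

A → no match
B → no match
C → no match
D → match
E → no match
F → no match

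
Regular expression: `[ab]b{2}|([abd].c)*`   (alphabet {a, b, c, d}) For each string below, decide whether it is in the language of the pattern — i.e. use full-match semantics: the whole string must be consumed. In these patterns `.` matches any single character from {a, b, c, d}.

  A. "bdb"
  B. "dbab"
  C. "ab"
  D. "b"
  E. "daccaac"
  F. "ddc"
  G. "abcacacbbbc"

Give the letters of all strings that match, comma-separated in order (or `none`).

F

A → no match
B → no match
C → no match
D → no match
E → no match
F → match
G → no match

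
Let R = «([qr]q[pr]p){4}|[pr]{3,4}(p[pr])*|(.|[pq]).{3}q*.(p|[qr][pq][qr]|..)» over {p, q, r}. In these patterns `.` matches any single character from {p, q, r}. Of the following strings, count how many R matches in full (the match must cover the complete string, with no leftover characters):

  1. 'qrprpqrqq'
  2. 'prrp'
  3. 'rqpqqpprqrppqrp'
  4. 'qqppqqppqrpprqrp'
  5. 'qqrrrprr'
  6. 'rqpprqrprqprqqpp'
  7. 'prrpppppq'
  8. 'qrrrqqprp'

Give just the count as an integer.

1 → no match
2 → match
3 → no match
4 → no match
5 → no match
6 → no match
7 → no match
8 → match
Total matched: 2

2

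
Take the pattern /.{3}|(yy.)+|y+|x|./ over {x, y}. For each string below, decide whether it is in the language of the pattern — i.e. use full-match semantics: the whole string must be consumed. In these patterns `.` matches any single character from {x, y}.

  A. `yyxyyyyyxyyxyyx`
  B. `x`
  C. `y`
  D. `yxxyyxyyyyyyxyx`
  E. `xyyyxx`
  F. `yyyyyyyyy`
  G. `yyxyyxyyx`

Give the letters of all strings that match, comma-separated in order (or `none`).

A, B, C, F, G

A → match
B → match
C → match
D → no match
E → no match
F → match
G → match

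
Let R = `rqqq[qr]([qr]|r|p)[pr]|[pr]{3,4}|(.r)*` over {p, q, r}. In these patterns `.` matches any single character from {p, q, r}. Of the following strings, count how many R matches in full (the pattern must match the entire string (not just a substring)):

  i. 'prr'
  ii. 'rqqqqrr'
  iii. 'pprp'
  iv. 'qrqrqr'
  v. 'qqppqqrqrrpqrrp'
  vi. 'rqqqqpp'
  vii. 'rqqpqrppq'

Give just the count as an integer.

5

i → match
ii → match
iii → match
iv → match
v → no match
vi → match
vii → no match
Total matched: 5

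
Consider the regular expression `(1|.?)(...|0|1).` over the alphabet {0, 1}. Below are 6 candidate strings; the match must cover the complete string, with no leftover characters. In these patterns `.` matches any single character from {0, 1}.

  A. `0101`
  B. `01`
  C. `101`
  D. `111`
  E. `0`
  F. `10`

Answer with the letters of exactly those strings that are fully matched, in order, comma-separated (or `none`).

A. `0101` → match
B. `01` → match
C. `101` → match
D. `111` → match
E. `0` → no match
F. `10` → match

A, B, C, D, F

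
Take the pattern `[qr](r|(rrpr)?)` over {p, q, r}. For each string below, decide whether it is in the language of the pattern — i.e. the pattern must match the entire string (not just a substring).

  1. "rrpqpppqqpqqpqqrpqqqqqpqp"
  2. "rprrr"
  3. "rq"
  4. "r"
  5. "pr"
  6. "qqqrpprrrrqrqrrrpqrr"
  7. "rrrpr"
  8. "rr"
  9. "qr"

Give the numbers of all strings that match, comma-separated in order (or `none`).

1 → no match
2. "rprrr" → no match
3. "rq" → no match
4. "r" → match
5. "pr" → no match
6 → no match
7. "rrrpr" → match
8. "rr" → match
9. "qr" → match

4, 7, 8, 9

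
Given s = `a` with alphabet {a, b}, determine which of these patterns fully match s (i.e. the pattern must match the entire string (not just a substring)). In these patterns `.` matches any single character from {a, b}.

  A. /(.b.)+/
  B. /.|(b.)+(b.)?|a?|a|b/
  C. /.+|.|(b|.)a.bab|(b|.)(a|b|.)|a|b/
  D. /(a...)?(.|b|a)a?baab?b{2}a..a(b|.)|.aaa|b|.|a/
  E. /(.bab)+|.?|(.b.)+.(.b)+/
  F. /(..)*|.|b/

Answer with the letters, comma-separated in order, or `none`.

B, C, D, E, F

A → no match
B → match
C → match
D → match
E → match
F → match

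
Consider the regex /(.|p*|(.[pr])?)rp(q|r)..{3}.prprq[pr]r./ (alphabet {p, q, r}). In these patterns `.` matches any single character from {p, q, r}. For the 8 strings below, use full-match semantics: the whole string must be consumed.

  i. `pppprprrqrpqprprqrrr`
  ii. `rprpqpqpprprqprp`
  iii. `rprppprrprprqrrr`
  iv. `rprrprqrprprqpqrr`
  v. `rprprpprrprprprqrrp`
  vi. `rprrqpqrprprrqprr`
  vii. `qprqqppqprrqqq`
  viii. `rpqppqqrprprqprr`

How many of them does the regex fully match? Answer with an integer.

i → match
ii → match
iii → match
iv → no match
v → no match
vi → no match
vii → no match
viii → match
Total matched: 4

4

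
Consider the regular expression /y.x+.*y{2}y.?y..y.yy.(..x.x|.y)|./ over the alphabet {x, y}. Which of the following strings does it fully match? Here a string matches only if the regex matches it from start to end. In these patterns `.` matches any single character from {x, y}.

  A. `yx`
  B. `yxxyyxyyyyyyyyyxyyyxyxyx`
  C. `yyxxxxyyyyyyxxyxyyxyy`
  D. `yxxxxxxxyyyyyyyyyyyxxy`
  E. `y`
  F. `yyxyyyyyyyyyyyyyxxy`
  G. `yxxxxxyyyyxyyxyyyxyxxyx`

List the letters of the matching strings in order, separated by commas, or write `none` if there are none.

B, C, D, E, F

A → no match
B → match
C → match
D → match
E → match
F → match
G → no match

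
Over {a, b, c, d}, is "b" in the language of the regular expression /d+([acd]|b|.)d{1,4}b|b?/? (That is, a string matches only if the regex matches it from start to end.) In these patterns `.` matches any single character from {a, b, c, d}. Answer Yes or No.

Yes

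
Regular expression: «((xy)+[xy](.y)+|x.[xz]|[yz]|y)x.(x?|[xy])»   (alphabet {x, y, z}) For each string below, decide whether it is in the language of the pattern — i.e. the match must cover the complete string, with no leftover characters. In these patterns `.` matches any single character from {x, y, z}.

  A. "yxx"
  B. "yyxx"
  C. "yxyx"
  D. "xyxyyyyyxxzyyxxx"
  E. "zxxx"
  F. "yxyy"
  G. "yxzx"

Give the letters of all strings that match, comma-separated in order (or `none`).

A, C, E, F, G

A → match
B → no match
C → match
D → no match
E → match
F → match
G → match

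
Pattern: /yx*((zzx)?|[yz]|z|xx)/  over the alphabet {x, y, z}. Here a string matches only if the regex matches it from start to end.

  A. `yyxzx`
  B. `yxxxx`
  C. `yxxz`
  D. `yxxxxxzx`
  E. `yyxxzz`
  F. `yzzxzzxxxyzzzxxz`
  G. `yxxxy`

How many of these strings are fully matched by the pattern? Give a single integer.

3

A → no match
B → match
C → match
D → no match
E → no match
F → no match
G → match
Total matched: 3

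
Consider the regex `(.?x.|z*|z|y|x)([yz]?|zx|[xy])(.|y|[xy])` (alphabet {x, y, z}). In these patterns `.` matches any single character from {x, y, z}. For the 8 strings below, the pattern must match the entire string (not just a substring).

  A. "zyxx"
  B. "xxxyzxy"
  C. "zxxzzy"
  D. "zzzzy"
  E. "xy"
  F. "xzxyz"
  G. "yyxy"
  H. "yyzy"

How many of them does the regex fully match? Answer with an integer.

2

A. "zyxx" → no match
B. "xxxyzxy" → no match
C. "zxxzzy" → no match
D. "zzzzy" → match
E. "xy" → match
F. "xzxyz" → no match
G. "yyxy" → no match
H. "yyzy" → no match
Total matched: 2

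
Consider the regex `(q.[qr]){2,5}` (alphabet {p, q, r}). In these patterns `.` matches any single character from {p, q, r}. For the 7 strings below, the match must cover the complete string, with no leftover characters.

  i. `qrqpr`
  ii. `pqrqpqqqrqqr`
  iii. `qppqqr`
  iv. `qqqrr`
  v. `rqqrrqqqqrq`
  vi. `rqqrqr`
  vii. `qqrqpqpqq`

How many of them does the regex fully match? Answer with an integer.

i → no match
ii → no match — must start with `q`
iii → no match
iv → no match
v → no match — must start with `q`
vi → no match — must start with `q`
vii → no match
Total matched: 0

0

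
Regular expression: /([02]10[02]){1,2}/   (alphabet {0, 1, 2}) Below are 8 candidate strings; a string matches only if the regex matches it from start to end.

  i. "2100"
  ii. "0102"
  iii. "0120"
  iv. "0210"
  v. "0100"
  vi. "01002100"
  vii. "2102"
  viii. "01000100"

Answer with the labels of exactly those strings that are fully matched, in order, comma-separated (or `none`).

i → match
ii → match
iii → no match
iv → no match
v → match
vi → match
vii → match
viii → match

i, ii, v, vi, vii, viii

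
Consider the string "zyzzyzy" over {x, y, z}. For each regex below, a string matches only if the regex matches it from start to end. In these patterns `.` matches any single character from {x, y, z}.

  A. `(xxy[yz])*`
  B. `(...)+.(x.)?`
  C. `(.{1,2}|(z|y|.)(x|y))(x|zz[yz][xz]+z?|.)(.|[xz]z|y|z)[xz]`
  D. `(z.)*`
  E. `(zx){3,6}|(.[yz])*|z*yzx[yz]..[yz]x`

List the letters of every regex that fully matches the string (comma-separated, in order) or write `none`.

B

A → no match
B → match
C → no match
D → no match
E → no match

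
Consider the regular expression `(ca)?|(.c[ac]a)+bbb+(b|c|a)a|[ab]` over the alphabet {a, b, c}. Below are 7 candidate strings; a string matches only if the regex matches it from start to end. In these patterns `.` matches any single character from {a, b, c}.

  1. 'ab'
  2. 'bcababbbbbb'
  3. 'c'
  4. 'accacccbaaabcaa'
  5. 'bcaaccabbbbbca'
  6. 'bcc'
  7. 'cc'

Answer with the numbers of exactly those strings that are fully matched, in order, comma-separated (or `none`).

none

1 → no match
2 → no match
3 → no match
4 → no match
5 → no match
6 → no match
7 → no match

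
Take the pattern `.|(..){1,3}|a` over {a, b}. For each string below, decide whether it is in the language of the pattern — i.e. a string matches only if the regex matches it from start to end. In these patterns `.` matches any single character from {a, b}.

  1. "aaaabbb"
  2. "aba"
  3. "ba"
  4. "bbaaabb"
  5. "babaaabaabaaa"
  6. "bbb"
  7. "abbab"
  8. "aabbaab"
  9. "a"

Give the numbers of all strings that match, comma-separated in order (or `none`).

3, 9

1 → no match
2 → no match
3 → match
4 → no match
5 → no match
6 → no match
7 → no match
8 → no match
9 → match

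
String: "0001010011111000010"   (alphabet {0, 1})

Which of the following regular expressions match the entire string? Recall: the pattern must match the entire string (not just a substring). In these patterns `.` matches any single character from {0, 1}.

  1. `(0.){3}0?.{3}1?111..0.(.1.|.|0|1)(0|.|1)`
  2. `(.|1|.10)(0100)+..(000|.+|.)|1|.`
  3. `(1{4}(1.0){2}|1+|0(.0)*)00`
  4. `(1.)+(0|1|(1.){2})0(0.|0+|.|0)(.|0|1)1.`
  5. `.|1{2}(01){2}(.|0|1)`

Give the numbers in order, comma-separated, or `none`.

1

1 → match
2 → no match
3 → no match — must end with "00"
4 → no match — must start with "1"
5 → no match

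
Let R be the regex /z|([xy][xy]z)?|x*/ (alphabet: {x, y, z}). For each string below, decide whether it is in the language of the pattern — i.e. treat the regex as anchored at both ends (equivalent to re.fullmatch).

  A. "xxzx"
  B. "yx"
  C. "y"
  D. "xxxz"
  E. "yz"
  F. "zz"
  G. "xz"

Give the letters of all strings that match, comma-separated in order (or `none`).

A → no match
B → no match
C → no match
D → no match
E → no match
F → no match
G → no match

none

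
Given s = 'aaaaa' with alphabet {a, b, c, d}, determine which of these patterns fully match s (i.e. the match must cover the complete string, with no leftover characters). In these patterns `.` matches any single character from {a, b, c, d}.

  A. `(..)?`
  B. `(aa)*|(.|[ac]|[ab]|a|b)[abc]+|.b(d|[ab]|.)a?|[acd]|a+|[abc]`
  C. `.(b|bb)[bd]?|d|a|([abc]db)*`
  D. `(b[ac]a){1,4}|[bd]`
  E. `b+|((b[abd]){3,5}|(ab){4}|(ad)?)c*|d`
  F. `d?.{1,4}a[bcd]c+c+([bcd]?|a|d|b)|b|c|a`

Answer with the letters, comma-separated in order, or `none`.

B

A → no match
B → match
C → no match
D → no match
E → no match
F → no match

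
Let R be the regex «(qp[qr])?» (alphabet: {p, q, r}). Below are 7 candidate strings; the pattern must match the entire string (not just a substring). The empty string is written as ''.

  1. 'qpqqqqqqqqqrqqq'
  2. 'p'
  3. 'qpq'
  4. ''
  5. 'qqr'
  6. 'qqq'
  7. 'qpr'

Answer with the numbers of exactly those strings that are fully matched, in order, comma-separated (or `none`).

3, 4, 7

1 → no match
2 → no match
3 → match
4 → match
5 → no match
6 → no match
7 → match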